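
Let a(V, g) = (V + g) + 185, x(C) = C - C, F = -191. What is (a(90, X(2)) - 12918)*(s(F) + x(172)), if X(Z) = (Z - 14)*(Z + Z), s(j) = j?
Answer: 2423981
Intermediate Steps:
x(C) = 0
X(Z) = 2*Z*(-14 + Z) (X(Z) = (-14 + Z)*(2*Z) = 2*Z*(-14 + Z))
a(V, g) = 185 + V + g
(a(90, X(2)) - 12918)*(s(F) + x(172)) = ((185 + 90 + 2*2*(-14 + 2)) - 12918)*(-191 + 0) = ((185 + 90 + 2*2*(-12)) - 12918)*(-191) = ((185 + 90 - 48) - 12918)*(-191) = (227 - 12918)*(-191) = -12691*(-191) = 2423981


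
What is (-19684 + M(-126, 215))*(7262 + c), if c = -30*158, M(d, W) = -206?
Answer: -50162580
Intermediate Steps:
c = -4740
(-19684 + M(-126, 215))*(7262 + c) = (-19684 - 206)*(7262 - 4740) = -19890*2522 = -50162580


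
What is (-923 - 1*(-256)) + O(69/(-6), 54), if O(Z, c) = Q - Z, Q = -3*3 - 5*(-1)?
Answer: -1319/2 ≈ -659.50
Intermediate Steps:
Q = -4 (Q = -9 + 5 = -4)
O(Z, c) = -4 - Z
(-923 - 1*(-256)) + O(69/(-6), 54) = (-923 - 1*(-256)) + (-4 - 69/(-6)) = (-923 + 256) + (-4 - 69*(-1)/6) = -667 + (-4 - 1*(-23/2)) = -667 + (-4 + 23/2) = -667 + 15/2 = -1319/2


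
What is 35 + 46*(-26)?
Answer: -1161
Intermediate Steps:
35 + 46*(-26) = 35 - 1196 = -1161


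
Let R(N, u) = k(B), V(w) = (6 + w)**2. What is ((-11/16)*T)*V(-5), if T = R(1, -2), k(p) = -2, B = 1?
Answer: 11/8 ≈ 1.3750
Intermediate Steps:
R(N, u) = -2
T = -2
((-11/16)*T)*V(-5) = (-11/16*(-2))*(6 - 5)**2 = (-11*1/16*(-2))*1**2 = -11/16*(-2)*1 = (11/8)*1 = 11/8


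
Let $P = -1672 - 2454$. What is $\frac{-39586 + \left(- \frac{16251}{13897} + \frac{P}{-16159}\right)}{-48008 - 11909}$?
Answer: $\frac{683823205305}{1035004520407} \approx 0.6607$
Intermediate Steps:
$P = -4126$
$\frac{-39586 + \left(- \frac{16251}{13897} + \frac{P}{-16159}\right)}{-48008 - 11909} = \frac{-39586 - \left(- \frac{4126}{16159} + \frac{16251}{13897}\right)}{-48008 - 11909} = \frac{-39586 - \frac{15789299}{17273971}}{-59917} = \left(-39586 + \left(- \frac{16251}{13897} + \frac{4126}{16159}\right)\right) \left(- \frac{1}{59917}\right) = \left(-39586 - \frac{15789299}{17273971}\right) \left(- \frac{1}{59917}\right) = \left(- \frac{683823205305}{17273971}\right) \left(- \frac{1}{59917}\right) = \frac{683823205305}{1035004520407}$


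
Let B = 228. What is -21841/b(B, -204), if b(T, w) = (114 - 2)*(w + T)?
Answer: -21841/2688 ≈ -8.1254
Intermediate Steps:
b(T, w) = 112*T + 112*w (b(T, w) = 112*(T + w) = 112*T + 112*w)
-21841/b(B, -204) = -21841/(112*228 + 112*(-204)) = -21841/(25536 - 22848) = -21841/2688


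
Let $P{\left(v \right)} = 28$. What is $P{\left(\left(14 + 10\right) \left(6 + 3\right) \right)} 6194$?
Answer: $173432$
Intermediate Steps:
$P{\left(\left(14 + 10\right) \left(6 + 3\right) \right)} 6194 = 28 \cdot 6194 = 173432$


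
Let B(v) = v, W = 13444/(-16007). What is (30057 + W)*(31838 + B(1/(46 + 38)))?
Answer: 1286674421489315/1344588 ≈ 9.5693e+8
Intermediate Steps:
W = -13444/16007 (W = 13444*(-1/16007) = -13444/16007 ≈ -0.83988)
(30057 + W)*(31838 + B(1/(46 + 38))) = (30057 - 13444/16007)*(31838 + 1/(46 + 38)) = 481108955*(31838 + 1/84)/16007 = (481108955/16007)*(2674393/84) = 1286674421489315/1344588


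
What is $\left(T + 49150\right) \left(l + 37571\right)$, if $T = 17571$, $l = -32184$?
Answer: $359426027$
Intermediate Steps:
$\left(T + 49150\right) \left(l + 37571\right) = \left(17571 + 49150\right) \left(-32184 + 37571\right) = 66721 \cdot 5387 = 359426027$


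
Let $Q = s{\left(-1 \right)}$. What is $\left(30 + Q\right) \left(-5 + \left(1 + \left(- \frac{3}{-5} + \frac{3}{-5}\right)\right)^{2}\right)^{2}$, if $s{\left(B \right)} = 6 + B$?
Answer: $560$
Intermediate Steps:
$Q = 5$ ($Q = 6 - 1 = 5$)
$\left(30 + Q\right) \left(-5 + \left(1 + \left(- \frac{3}{-5} + \frac{3}{-5}\right)\right)^{2}\right)^{2} = \left(30 + 5\right) \left(-5 + \left(1 + \left(- \frac{3}{-5} + \frac{3}{-5}\right)\right)^{2}\right)^{2} = 35 \left(-5 + \left(1 + \left(\left(-3\right) \left(- \frac{1}{5}\right) + 3 \left(- \frac{1}{5}\right)\right)\right)^{2}\right)^{2} = 35 \left(-5 + \left(1 + \left(\frac{3}{5} - \frac{3}{5}\right)\right)^{2}\right)^{2} = 35 \left(-5 + \left(1 + 0\right)^{2}\right)^{2} = 35 \left(-5 + 1^{2}\right)^{2} = 35 \left(-5 + 1\right)^{2} = 35 \left(-4\right)^{2} = 35 \cdot 16 = 560$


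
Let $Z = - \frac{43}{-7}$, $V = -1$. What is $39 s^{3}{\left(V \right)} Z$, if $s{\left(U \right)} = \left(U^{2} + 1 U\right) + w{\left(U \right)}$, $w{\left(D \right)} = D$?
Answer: $- \frac{1677}{7} \approx -239.57$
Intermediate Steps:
$s{\left(U \right)} = U^{2} + 2 U$ ($s{\left(U \right)} = \left(U^{2} + 1 U\right) + U = \left(U^{2} + U\right) + U = \left(U + U^{2}\right) + U = U^{2} + 2 U$)
$Z = \frac{43}{7}$ ($Z = \left(-43\right) \left(- \frac{1}{7}\right) = \frac{43}{7} \approx 6.1429$)
$39 s^{3}{\left(V \right)} Z = 39 \left(- (2 - 1)\right)^{3} \cdot \frac{43}{7} = 39 \left(\left(-1\right) 1\right)^{3} \cdot \frac{43}{7} = 39 \left(-1\right)^{3} \cdot \frac{43}{7} = 39 \left(-1\right) \frac{43}{7} = \left(-39\right) \frac{43}{7} = - \frac{1677}{7}$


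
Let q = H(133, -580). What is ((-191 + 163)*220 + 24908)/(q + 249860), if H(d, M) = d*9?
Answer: 18748/251057 ≈ 0.074676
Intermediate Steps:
H(d, M) = 9*d
q = 1197 (q = 9*133 = 1197)
((-191 + 163)*220 + 24908)/(q + 249860) = ((-191 + 163)*220 + 24908)/(1197 + 249860) = (-28*220 + 24908)/251057 = (-6160 + 24908)*(1/251057) = 18748*(1/251057) = 18748/251057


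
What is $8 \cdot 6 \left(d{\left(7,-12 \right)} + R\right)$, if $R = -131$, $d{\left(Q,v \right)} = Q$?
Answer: $-5952$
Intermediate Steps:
$8 \cdot 6 \left(d{\left(7,-12 \right)} + R\right) = 8 \cdot 6 \left(7 - 131\right) = 48 \left(-124\right) = -5952$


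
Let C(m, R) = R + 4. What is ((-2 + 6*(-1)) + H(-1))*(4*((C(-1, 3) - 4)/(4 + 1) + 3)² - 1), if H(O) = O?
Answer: -11439/25 ≈ -457.56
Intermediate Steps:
C(m, R) = 4 + R
((-2 + 6*(-1)) + H(-1))*(4*((C(-1, 3) - 4)/(4 + 1) + 3)² - 1) = ((-2 + 6*(-1)) - 1)*(4*(((4 + 3) - 4)/(4 + 1) + 3)² - 1) = ((-2 - 6) - 1)*(4*((7 - 4)/5 + 3)² - 1) = (-8 - 1)*(4*(3*(⅕) + 3)² - 1) = -9*(4*(⅗ + 3)² - 1) = -9*(4*(18/5)² - 1) = -9*(4*(324/25) - 1) = -9*(1296/25 - 1) = -9*1271/25 = -11439/25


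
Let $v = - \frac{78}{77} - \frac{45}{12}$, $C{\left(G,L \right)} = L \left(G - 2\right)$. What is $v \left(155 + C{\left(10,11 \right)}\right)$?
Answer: $- \frac{356481}{308} \approx -1157.4$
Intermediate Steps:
$C{\left(G,L \right)} = L \left(-2 + G\right)$
$v = - \frac{1467}{308}$ ($v = \left(-78\right) \frac{1}{77} - \frac{15}{4} = - \frac{78}{77} - \frac{15}{4} = - \frac{1467}{308} \approx -4.763$)
$v \left(155 + C{\left(10,11 \right)}\right) = - \frac{1467 \left(155 + 11 \left(-2 + 10\right)\right)}{308} = - \frac{1467 \left(155 + 11 \cdot 8\right)}{308} = - \frac{1467 \left(155 + 88\right)}{308} = \left(- \frac{1467}{308}\right) 243 = - \frac{356481}{308}$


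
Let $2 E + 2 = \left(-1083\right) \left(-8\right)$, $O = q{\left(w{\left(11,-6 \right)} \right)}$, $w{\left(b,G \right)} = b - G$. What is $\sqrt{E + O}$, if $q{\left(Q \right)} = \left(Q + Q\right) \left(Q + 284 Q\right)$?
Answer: $\sqrt{169061} \approx 411.17$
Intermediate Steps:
$q{\left(Q \right)} = 570 Q^{2}$ ($q{\left(Q \right)} = 2 Q 285 Q = 570 Q^{2}$)
$O = 164730$ ($O = 570 \left(11 - -6\right)^{2} = 570 \left(11 + 6\right)^{2} = 570 \cdot 17^{2} = 570 \cdot 289 = 164730$)
$E = 4331$ ($E = -1 + \frac{\left(-1083\right) \left(-8\right)}{2} = -1 + \frac{1}{2} \cdot 8664 = -1 + 4332 = 4331$)
$\sqrt{E + O} = \sqrt{4331 + 164730} = \sqrt{169061}$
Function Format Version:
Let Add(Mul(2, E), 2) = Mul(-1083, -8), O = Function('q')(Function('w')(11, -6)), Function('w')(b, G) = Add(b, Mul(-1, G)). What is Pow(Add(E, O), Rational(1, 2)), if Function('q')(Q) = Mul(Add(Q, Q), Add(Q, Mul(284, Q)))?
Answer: Pow(169061, Rational(1, 2)) ≈ 411.17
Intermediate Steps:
Function('q')(Q) = Mul(570, Pow(Q, 2)) (Function('q')(Q) = Mul(Mul(2, Q), Mul(285, Q)) = Mul(570, Pow(Q, 2)))
O = 164730 (O = Mul(570, Pow(Add(11, Mul(-1, -6)), 2)) = Mul(570, Pow(Add(11, 6), 2)) = Mul(570, Pow(17, 2)) = Mul(570, 289) = 164730)
E = 4331 (E = Add(-1, Mul(Rational(1, 2), Mul(-1083, -8))) = Add(-1, Mul(Rational(1, 2), 8664)) = Add(-1, 4332) = 4331)
Pow(Add(E, O), Rational(1, 2)) = Pow(Add(4331, 164730), Rational(1, 2)) = Pow(169061, Rational(1, 2))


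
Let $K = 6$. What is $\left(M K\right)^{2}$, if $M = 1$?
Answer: $36$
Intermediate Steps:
$\left(M K\right)^{2} = \left(1 \cdot 6\right)^{2} = 6^{2} = 36$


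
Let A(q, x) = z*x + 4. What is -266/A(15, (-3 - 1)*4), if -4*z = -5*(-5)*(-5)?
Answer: 133/248 ≈ 0.53629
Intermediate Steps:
z = 125/4 (z = -(-5*(-5))*(-5)/4 = -25*(-5)/4 = -¼*(-125) = 125/4 ≈ 31.250)
A(q, x) = 4 + 125*x/4 (A(q, x) = 125*x/4 + 4 = 4 + 125*x/4)
-266/A(15, (-3 - 1)*4) = -266/(4 + 125*((-3 - 1)*4)/4) = -266/(4 + 125*(-4*4)/4) = -266/(4 + (125/4)*(-16)) = -266/(4 - 500) = -266/(-496) = -266*(-1/496) = 133/248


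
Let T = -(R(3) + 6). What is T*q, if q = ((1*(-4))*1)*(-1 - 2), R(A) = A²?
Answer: -180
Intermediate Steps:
q = 12 (q = -4*1*(-3) = -4*(-3) = 12)
T = -15 (T = -(3² + 6) = -(9 + 6) = -1*15 = -15)
T*q = -15*12 = -180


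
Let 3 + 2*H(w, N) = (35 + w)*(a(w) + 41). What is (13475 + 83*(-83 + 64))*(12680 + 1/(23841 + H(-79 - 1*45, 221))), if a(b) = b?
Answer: 4153811211018/27533 ≈ 1.5087e+8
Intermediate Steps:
H(w, N) = -3/2 + (35 + w)*(41 + w)/2 (H(w, N) = -3/2 + ((35 + w)*(w + 41))/2 = -3/2 + ((35 + w)*(41 + w))/2 = -3/2 + (35 + w)*(41 + w)/2)
(13475 + 83*(-83 + 64))*(12680 + 1/(23841 + H(-79 - 1*45, 221))) = (13475 + 83*(-83 + 64))*(12680 + 1/(23841 + (716 + (-79 - 1*45)²/2 + 38*(-79 - 1*45)))) = (13475 + 83*(-19))*(12680 + 1/(23841 + (716 + (-79 - 45)²/2 + 38*(-79 - 45)))) = (13475 - 1577)*(12680 + 1/(23841 + (716 + (½)*(-124)² + 38*(-124)))) = 11898*(12680 + 1/(23841 + (716 + (½)*15376 - 4712))) = 11898*(12680 + 1/(23841 + (716 + 7688 - 4712))) = 11898*(12680 + 1/(23841 + 3692)) = 11898*(12680 + 1/27533) = 11898*(349118441/27533) = 4153811211018/27533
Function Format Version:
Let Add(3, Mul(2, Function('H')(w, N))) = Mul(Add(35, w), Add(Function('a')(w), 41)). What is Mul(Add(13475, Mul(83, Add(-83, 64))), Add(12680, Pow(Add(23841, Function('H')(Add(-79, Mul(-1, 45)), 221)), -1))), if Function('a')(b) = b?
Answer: Rational(4153811211018, 27533) ≈ 1.5087e+8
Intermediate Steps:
Function('H')(w, N) = Add(Rational(-3, 2), Mul(Rational(1, 2), Add(35, w), Add(41, w))) (Function('H')(w, N) = Add(Rational(-3, 2), Mul(Rational(1, 2), Mul(Add(35, w), Add(w, 41)))) = Add(Rational(-3, 2), Mul(Rational(1, 2), Mul(Add(35, w), Add(41, w)))) = Add(Rational(-3, 2), Mul(Rational(1, 2), Add(35, w), Add(41, w))))
Mul(Add(13475, Mul(83, Add(-83, 64))), Add(12680, Pow(Add(23841, Function('H')(Add(-79, Mul(-1, 45)), 221)), -1))) = Mul(Add(13475, Mul(83, Add(-83, 64))), Add(12680, Pow(Add(23841, Add(716, Mul(Rational(1, 2), Pow(Add(-79, Mul(-1, 45)), 2)), Mul(38, Add(-79, Mul(-1, 45))))), -1))) = Mul(Add(13475, Mul(83, -19)), Add(12680, Pow(Add(23841, Add(716, Mul(Rational(1, 2), Pow(Add(-79, -45), 2)), Mul(38, Add(-79, -45)))), -1))) = Mul(Add(13475, -1577), Add(12680, Pow(Add(23841, Add(716, Mul(Rational(1, 2), Pow(-124, 2)), Mul(38, -124))), -1))) = Mul(11898, Add(12680, Pow(Add(23841, Add(716, Mul(Rational(1, 2), 15376), -4712)), -1))) = Mul(11898, Add(12680, Pow(Add(23841, Add(716, 7688, -4712)), -1))) = Mul(11898, Add(12680, Pow(Add(23841, 3692), -1))) = Mul(11898, Add(12680, Pow(27533, -1))) = Mul(11898, Add(12680, Rational(1, 27533))) = Mul(11898, Rational(349118441, 27533)) = Rational(4153811211018, 27533)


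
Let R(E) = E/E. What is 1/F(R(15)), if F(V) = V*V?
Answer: 1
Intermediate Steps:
R(E) = 1
F(V) = V²
1/F(R(15)) = 1/(1²) = 1/1 = 1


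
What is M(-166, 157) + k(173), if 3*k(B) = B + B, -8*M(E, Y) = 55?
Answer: 2603/24 ≈ 108.46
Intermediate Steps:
M(E, Y) = -55/8 (M(E, Y) = -⅛*55 = -55/8)
k(B) = 2*B/3 (k(B) = (B + B)/3 = (2*B)/3 = 2*B/3)
M(-166, 157) + k(173) = -55/8 + (⅔)*173 = -55/8 + 346/3 = 2603/24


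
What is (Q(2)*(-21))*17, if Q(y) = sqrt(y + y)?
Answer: -714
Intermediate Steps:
Q(y) = sqrt(2)*sqrt(y) (Q(y) = sqrt(2*y) = sqrt(2)*sqrt(y))
(Q(2)*(-21))*17 = ((sqrt(2)*sqrt(2))*(-21))*17 = (2*(-21))*17 = -42*17 = -714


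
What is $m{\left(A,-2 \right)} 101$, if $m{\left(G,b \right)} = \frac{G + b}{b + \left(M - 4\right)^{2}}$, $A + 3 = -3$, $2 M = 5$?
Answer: $-3232$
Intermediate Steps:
$M = \frac{5}{2}$ ($M = \frac{1}{2} \cdot 5 = \frac{5}{2} \approx 2.5$)
$A = -6$ ($A = -3 - 3 = -6$)
$m{\left(G,b \right)} = \frac{G + b}{\frac{9}{4} + b}$ ($m{\left(G,b \right)} = \frac{G + b}{b + \left(\frac{5}{2} - 4\right)^{2}} = \frac{G + b}{b + \left(- \frac{3}{2}\right)^{2}} = \frac{G + b}{b + \frac{9}{4}} = \frac{G + b}{\frac{9}{4} + b}$)
$m{\left(A,-2 \right)} 101 = \frac{4 \left(-6 - 2\right)}{9 + 4 \left(-2\right)} 101 = 4 \frac{1}{9 - 8} \left(-8\right) 101 = 4 \cdot 1^{-1} \left(-8\right) 101 = 4 \cdot 1 \left(-8\right) 101 = \left(-32\right) 101 = -3232$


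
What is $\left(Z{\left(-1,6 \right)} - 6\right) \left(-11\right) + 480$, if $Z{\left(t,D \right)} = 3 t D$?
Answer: $744$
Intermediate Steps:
$Z{\left(t,D \right)} = 3 D t$
$\left(Z{\left(-1,6 \right)} - 6\right) \left(-11\right) + 480 = \left(3 \cdot 6 \left(-1\right) - 6\right) \left(-11\right) + 480 = \left(-18 - 6\right) \left(-11\right) + 480 = \left(-24\right) \left(-11\right) + 480 = 264 + 480 = 744$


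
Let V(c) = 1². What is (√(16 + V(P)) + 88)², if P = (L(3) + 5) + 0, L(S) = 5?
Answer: (88 + √17)² ≈ 8486.7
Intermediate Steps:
P = 10 (P = (5 + 5) + 0 = 10 + 0 = 10)
V(c) = 1
(√(16 + V(P)) + 88)² = (√(16 + 1) + 88)² = (√17 + 88)² = (88 + √17)²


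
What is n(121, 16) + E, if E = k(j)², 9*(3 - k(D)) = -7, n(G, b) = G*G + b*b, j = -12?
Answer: 1207813/81 ≈ 14911.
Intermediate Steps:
n(G, b) = G² + b²
k(D) = 34/9 (k(D) = 3 - ⅑*(-7) = 3 + 7/9 = 34/9)
E = 1156/81 (E = (34/9)² = 1156/81 ≈ 14.272)
n(121, 16) + E = (121² + 16²) + 1156/81 = (14641 + 256) + 1156/81 = 14897 + 1156/81 = 1207813/81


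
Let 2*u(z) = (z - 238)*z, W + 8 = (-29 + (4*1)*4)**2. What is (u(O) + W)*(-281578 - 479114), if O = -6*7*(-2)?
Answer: 4797684444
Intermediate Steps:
O = 84 (O = -42*(-2) = 84)
W = 161 (W = -8 + (-29 + (4*1)*4)**2 = -8 + (-29 + 4*4)**2 = -8 + (-29 + 16)**2 = -8 + (-13)**2 = -8 + 169 = 161)
u(z) = z*(-238 + z)/2 (u(z) = ((z - 238)*z)/2 = ((-238 + z)*z)/2 = (z*(-238 + z))/2 = z*(-238 + z)/2)
(u(O) + W)*(-281578 - 479114) = ((1/2)*84*(-238 + 84) + 161)*(-281578 - 479114) = ((1/2)*84*(-154) + 161)*(-760692) = (-6468 + 161)*(-760692) = -6307*(-760692) = 4797684444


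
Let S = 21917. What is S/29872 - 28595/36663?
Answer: -50646869/1095197136 ≈ -0.046245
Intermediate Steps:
S/29872 - 28595/36663 = 21917/29872 - 28595/36663 = -50646869/1095197136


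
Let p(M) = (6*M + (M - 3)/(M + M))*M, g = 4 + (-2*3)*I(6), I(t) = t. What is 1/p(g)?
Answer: 2/12253 ≈ 0.00016323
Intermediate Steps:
g = -32 (g = 4 - 2*3*6 = 4 - 6*6 = 4 - 36 = -32)
p(M) = M*(6*M + (-3 + M)/(2*M)) (p(M) = (6*M + (-3 + M)/((2*M)))*M = (6*M + (-3 + M)*(1/(2*M)))*M = (6*M + (-3 + M)/(2*M))*M = M*(6*M + (-3 + M)/(2*M)))
1/p(g) = 1/(-3/2 + (½)*(-32) + 6*(-32)²) = 1/(-3/2 - 16 + 6*1024) = 1/(-3/2 - 16 + 6144) = 1/(12253/2) = 2/12253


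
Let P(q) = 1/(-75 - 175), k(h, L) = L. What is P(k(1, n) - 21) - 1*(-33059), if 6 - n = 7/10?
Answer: 8264749/250 ≈ 33059.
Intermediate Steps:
n = 53/10 (n = 6 - 7/10 = 53/10 ≈ 5.3000)
P(q) = -1/250 (P(q) = 1/(-250) = -1/250)
P(k(1, n) - 21) - 1*(-33059) = -1/250 - 1*(-33059) = -1/250 + 33059 = 8264749/250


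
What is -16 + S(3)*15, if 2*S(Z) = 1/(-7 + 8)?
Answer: -17/2 ≈ -8.5000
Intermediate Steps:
S(Z) = ½ (S(Z) = 1/(2*(-7 + 8)) = (½)/1 = (½)*1 = ½)
-16 + S(3)*15 = -16 + (½)*15 = -16 + 15/2 = -17/2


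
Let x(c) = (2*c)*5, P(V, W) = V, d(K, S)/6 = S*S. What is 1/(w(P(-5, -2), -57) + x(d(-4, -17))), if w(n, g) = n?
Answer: 1/17335 ≈ 5.7687e-5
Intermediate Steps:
d(K, S) = 6*S² (d(K, S) = 6*(S*S) = 6*S²)
x(c) = 10*c
1/(w(P(-5, -2), -57) + x(d(-4, -17))) = 1/(-5 + 10*(6*(-17)²)) = 1/(-5 + 10*(6*289)) = 1/(-5 + 10*1734) = 1/(-5 + 17340) = 1/17335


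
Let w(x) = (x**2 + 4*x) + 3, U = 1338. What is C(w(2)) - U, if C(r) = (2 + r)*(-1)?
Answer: -1355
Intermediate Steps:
w(x) = 3 + x**2 + 4*x
C(r) = -2 - r
C(w(2)) - U = (-2 - (3 + 2**2 + 4*2)) - 1*1338 = (-2 - (3 + 4 + 8)) - 1338 = (-2 - 1*15) - 1338 = (-2 - 15) - 1338 = -17 - 1338 = -1355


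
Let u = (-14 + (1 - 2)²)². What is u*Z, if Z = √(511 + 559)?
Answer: 169*√1070 ≈ 5528.1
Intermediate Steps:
Z = √1070 ≈ 32.711
u = 169 (u = (-14 + (-1)²)² = (-14 + 1)² = (-13)² = 169)
u*Z = 169*√1070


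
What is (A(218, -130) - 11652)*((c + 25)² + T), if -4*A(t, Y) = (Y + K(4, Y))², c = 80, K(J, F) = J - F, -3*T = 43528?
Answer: 121840168/3 ≈ 4.0613e+7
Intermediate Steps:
T = -43528/3 (T = -⅓*43528 = -43528/3 ≈ -14509.)
A(t, Y) = -4 (A(t, Y) = -(Y + (4 - Y))²/4 = -¼*4² = -¼*16 = -4)
(A(218, -130) - 11652)*((c + 25)² + T) = (-4 - 11652)*((80 + 25)² - 43528/3) = -11656*(105² - 43528/3) = -11656*(11025 - 43528/3) = -11656*(-10453/3) = 121840168/3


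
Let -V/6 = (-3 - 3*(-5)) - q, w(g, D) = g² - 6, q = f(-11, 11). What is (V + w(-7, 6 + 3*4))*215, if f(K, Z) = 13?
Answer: 10535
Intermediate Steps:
q = 13
w(g, D) = -6 + g²
V = 6 (V = -6*((-3 - 3*(-5)) - 1*13) = -6*((-3 + 15) - 13) = -6*(12 - 13) = -6*(-1) = 6)
(V + w(-7, 6 + 3*4))*215 = (6 + (-6 + (-7)²))*215 = (6 + (-6 + 49))*215 = (6 + 43)*215 = 49*215 = 10535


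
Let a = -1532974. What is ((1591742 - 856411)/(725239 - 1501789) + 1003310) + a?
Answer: -411311314531/776550 ≈ -5.2967e+5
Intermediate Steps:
((1591742 - 856411)/(725239 - 1501789) + 1003310) + a = ((1591742 - 856411)/(725239 - 1501789) + 1003310) - 1532974 = (735331/(-776550) + 1003310) - 1532974 = (735331*(-1/776550) + 1003310) - 1532974 = (-735331/776550 + 1003310) - 1532974 = 779119645169/776550 - 1532974 = -411311314531/776550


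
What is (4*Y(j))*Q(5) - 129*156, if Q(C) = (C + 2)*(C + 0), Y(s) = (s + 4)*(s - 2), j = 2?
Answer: -20124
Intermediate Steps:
Y(s) = (-2 + s)*(4 + s) (Y(s) = (4 + s)*(-2 + s) = (-2 + s)*(4 + s))
Q(C) = C*(2 + C) (Q(C) = (2 + C)*C = C*(2 + C))
(4*Y(j))*Q(5) - 129*156 = (4*(-8 + 2² + 2*2))*(5*(2 + 5)) - 129*156 = (4*(-8 + 4 + 4))*(5*7) - 20124 = (4*0)*35 - 20124 = 0*35 - 20124 = 0 - 20124 = -20124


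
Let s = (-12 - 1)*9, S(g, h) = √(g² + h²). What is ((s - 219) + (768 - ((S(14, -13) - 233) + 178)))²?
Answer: (487 - √365)² ≈ 2.1893e+5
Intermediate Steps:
s = -117 (s = -13*9 = -117)
((s - 219) + (768 - ((S(14, -13) - 233) + 178)))² = ((-117 - 219) + (768 - ((√(14² + (-13)²) - 233) + 178)))² = (-336 + (768 - ((√(196 + 169) - 233) + 178)))² = (-336 + (768 - ((√365 - 233) + 178)))² = (-336 + (768 - ((-233 + √365) + 178)))² = (-336 + (768 - (-55 + √365)))² = (-336 + (768 + (55 - √365)))² = (-336 + (823 - √365))² = (487 - √365)²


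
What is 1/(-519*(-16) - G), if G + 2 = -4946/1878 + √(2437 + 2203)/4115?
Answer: 24810211676796585/206138959670654962517 + 2902625532*√290/206138959670654962517 ≈ 0.00012036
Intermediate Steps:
G = -4351/939 + 4*√290/4115 (G = -2 + (-4946/1878 + √(2437 + 2203)/4115) = -2 + (-4946*1/1878 + √4640*(1/4115)) = -2 + (-2473/939 + (4*√290)*(1/4115)) = -2 + (-2473/939 + 4*√290/4115) = -4351/939 + 4*√290/4115 ≈ -4.6171)
1/(-519*(-16) - G) = 1/(-519*(-16) - (-4351/939 + 4*√290/4115)) = 1/(8304 + (4351/939 - 4*√290/4115)) = 1/(7801807/939 - 4*√290/4115)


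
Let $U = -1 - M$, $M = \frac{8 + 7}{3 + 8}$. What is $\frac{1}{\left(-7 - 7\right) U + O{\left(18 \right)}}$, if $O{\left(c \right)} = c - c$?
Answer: $\frac{11}{364} \approx 0.03022$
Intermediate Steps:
$M = \frac{15}{11} \approx 1.3636$
$U = - \frac{26}{11}$ ($U = -1 - \frac{15}{11} = - \frac{26}{11} \approx -2.3636$)
$O{\left(c \right)} = 0$
$\frac{1}{\left(-7 - 7\right) U + O{\left(18 \right)}} = \frac{1}{\left(-7 - 7\right) \left(- \frac{26}{11}\right) + 0} = \frac{1}{\left(-14\right) \left(- \frac{26}{11}\right) + 0} = \frac{1}{\frac{364}{11} + 0} = \frac{1}{\frac{364}{11}} = \frac{11}{364}$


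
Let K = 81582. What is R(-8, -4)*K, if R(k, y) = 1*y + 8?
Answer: 326328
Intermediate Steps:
R(k, y) = 8 + y (R(k, y) = y + 8 = 8 + y)
R(-8, -4)*K = (8 - 4)*81582 = 4*81582 = 326328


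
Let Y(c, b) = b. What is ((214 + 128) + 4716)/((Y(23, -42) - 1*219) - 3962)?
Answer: -5058/4223 ≈ -1.1977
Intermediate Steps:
((214 + 128) + 4716)/((Y(23, -42) - 1*219) - 3962) = ((214 + 128) + 4716)/((-42 - 1*219) - 3962) = (342 + 4716)/((-42 - 219) - 3962) = 5058/(-261 - 3962) = 5058/(-4223) = 5058*(-1/4223) = -5058/4223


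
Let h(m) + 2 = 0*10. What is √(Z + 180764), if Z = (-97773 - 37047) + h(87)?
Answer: √45942 ≈ 214.34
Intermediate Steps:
h(m) = -2 (h(m) = -2 + 0*10 = -2 + 0 = -2)
Z = -134822 (Z = (-97773 - 37047) - 2 = -134820 - 2 = -134822)
√(Z + 180764) = √(-134822 + 180764) = √45942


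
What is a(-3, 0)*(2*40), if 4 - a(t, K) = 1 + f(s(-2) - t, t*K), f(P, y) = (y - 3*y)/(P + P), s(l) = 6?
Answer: 240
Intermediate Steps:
f(P, y) = -y/P (f(P, y) = (-2*y)/((2*P)) = (-2*y)*(1/(2*P)) = -y/P)
a(t, K) = 3 + K*t/(6 - t) (a(t, K) = 4 - (1 - t*K/(6 - t)) = 4 - (1 - K*t/(6 - t)) = 4 + (-1 + K*t/(6 - t)) = 3 + K*t/(6 - t))
a(-3, 0)*(2*40) = ((-18 + 3*(-3) - 1*0*(-3))/(-6 - 3))*(2*40) = ((-18 - 9 + 0)/(-9))*80 = -1/9*(-27)*80 = 3*80 = 240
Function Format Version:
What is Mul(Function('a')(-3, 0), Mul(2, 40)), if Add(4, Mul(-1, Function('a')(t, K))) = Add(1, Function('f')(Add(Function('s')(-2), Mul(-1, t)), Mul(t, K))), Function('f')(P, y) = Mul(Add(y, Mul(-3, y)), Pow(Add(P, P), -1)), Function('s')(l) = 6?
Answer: 240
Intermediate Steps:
Function('f')(P, y) = Mul(-1, y, Pow(P, -1)) (Function('f')(P, y) = Mul(Mul(-2, y), Pow(Mul(2, P), -1)) = Mul(Mul(-2, y), Mul(Rational(1, 2), Pow(P, -1))) = Mul(-1, y, Pow(P, -1)))
Function('a')(t, K) = Add(3, Mul(K, t, Pow(Add(6, Mul(-1, t)), -1))) (Function('a')(t, K) = Add(4, Mul(-1, Add(1, Mul(-1, Mul(t, K), Pow(Add(6, Mul(-1, t)), -1))))) = Add(4, Mul(-1, Add(1, Mul(-1, Mul(K, t), Pow(Add(6, Mul(-1, t)), -1))))) = Add(4, Mul(-1, Add(1, Mul(-1, K, t, Pow(Add(6, Mul(-1, t)), -1))))) = Add(4, Add(-1, Mul(K, t, Pow(Add(6, Mul(-1, t)), -1)))) = Add(3, Mul(K, t, Pow(Add(6, Mul(-1, t)), -1))))
Mul(Function('a')(-3, 0), Mul(2, 40)) = Mul(Mul(Pow(Add(-6, -3), -1), Add(-18, Mul(3, -3), Mul(-1, 0, -3))), Mul(2, 40)) = Mul(Mul(Pow(-9, -1), Add(-18, -9, 0)), 80) = Mul(Mul(Rational(-1, 9), -27), 80) = Mul(3, 80) = 240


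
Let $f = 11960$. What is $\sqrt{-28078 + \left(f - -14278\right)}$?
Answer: $4 i \sqrt{115} \approx 42.895 i$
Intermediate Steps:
$\sqrt{-28078 + \left(f - -14278\right)} = \sqrt{-28078 + \left(11960 - -14278\right)} = \sqrt{-28078 + \left(11960 + 14278\right)} = \sqrt{-28078 + 26238} = \sqrt{-1840} = 4 i \sqrt{115}$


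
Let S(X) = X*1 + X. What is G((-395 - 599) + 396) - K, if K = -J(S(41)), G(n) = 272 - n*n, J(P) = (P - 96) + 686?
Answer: -356660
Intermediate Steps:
S(X) = 2*X (S(X) = X + X = 2*X)
J(P) = 590 + P (J(P) = (-96 + P) + 686 = 590 + P)
G(n) = 272 - n²
K = -672 (K = -(590 + 2*41) = -(590 + 82) = -1*672 = -672)
G((-395 - 599) + 396) - K = (272 - ((-395 - 599) + 396)²) - 1*(-672) = (272 - (-994 + 396)²) + 672 = (272 - 1*(-598)²) + 672 = (272 - 1*357604) + 672 = (272 - 357604) + 672 = -357332 + 672 = -356660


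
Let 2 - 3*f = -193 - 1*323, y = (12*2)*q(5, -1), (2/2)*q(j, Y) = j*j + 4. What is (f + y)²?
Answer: 6791236/9 ≈ 7.5458e+5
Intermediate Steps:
q(j, Y) = 4 + j² (q(j, Y) = j*j + 4 = j² + 4 = 4 + j²)
y = 696 (y = (12*2)*(4 + 5²) = 24*(4 + 25) = 24*29 = 696)
f = 518/3 (f = ⅔ - (-193 - 1*323)/3 = ⅔ - (-193 - 323)/3 = ⅔ - ⅓*(-516) = ⅔ + 172 = 518/3 ≈ 172.67)
(f + y)² = (518/3 + 696)² = (2606/3)² = 6791236/9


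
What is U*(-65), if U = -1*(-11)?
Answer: -715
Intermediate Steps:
U = 11
U*(-65) = 11*(-65) = -715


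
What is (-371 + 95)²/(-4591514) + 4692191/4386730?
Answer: 10605048561347/10070866104610 ≈ 1.0530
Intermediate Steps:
(-371 + 95)²/(-4591514) + 4692191/4386730 = (-276)²*(-1/4591514) + 4692191*(1/4386730) = 76176*(-1/4591514) + 4692191/4386730 = -38088/2295757 + 4692191/4386730 = 10605048561347/10070866104610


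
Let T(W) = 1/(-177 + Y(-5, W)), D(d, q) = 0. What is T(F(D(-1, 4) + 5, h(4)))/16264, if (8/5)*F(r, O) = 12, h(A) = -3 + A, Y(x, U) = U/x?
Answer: -1/2903124 ≈ -3.4446e-7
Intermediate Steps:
F(r, O) = 15/2 (F(r, O) = (5/8)*12 = 15/2)
T(W) = 1/(-177 - W/5) (T(W) = 1/(-177 + W/(-5)) = 1/(-177 + W*(-1/5)) = 1/(-177 - W/5))
T(F(D(-1, 4) + 5, h(4)))/16264 = (5/(-885 - 1*15/2))/16264 = (5/(-885 - 15/2))*(1/16264) = (5/(-1785/2))*(1/16264) = (5*(-2/1785))*(1/16264) = -2/357*1/16264 = -1/2903124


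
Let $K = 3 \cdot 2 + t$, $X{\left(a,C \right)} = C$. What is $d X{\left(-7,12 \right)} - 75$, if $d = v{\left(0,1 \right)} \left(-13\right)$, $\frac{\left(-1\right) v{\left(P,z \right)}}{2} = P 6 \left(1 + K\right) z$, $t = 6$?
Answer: $-75$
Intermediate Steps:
$K = 12$ ($K = 3 \cdot 2 + 6 = 6 + 6 = 12$)
$v{\left(P,z \right)} = - 156 P z$ ($v{\left(P,z \right)} = - 2 P 6 \left(1 + 12\right) z = - 2 \cdot 6 P 13 z = - 2 \cdot 78 P z = - 156 P z$)
$d = 0$ ($d = \left(-156\right) 0 \cdot 1 \left(-13\right) = 0 \left(-13\right) = 0$)
$d X{\left(-7,12 \right)} - 75 = 0 \cdot 12 - 75 = 0 - 75 = -75$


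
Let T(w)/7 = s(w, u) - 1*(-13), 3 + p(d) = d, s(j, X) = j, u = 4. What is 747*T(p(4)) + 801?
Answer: 74007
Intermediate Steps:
p(d) = -3 + d
T(w) = 91 + 7*w (T(w) = 7*(w - 1*(-13)) = 7*(w + 13) = 7*(13 + w) = 91 + 7*w)
747*T(p(4)) + 801 = 747*(91 + 7*(-3 + 4)) + 801 = 747*(91 + 7*1) + 801 = 747*(91 + 7) + 801 = 747*98 + 801 = 73206 + 801 = 74007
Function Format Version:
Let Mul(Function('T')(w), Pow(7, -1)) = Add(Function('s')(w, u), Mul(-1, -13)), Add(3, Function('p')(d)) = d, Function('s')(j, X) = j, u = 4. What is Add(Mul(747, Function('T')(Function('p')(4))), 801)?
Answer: 74007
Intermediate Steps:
Function('p')(d) = Add(-3, d)
Function('T')(w) = Add(91, Mul(7, w)) (Function('T')(w) = Mul(7, Add(w, Mul(-1, -13))) = Mul(7, Add(w, 13)) = Mul(7, Add(13, w)) = Add(91, Mul(7, w)))
Add(Mul(747, Function('T')(Function('p')(4))), 801) = Add(Mul(747, Add(91, Mul(7, Add(-3, 4)))), 801) = Add(Mul(747, Add(91, Mul(7, 1))), 801) = Add(Mul(747, Add(91, 7)), 801) = Add(Mul(747, 98), 801) = Add(73206, 801) = 74007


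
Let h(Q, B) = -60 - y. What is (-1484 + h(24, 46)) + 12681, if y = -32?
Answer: 11169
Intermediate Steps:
h(Q, B) = -28 (h(Q, B) = -60 - 1*(-32) = -60 + 32 = -28)
(-1484 + h(24, 46)) + 12681 = (-1484 - 28) + 12681 = -1512 + 12681 = 11169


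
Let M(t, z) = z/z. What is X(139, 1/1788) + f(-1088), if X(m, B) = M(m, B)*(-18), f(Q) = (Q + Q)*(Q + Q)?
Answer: 4734958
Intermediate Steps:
M(t, z) = 1
f(Q) = 4*Q**2 (f(Q) = (2*Q)*(2*Q) = 4*Q**2)
X(m, B) = -18 (X(m, B) = 1*(-18) = -18)
X(139, 1/1788) + f(-1088) = -18 + 4*(-1088)**2 = -18 + 4*1183744 = -18 + 4734976 = 4734958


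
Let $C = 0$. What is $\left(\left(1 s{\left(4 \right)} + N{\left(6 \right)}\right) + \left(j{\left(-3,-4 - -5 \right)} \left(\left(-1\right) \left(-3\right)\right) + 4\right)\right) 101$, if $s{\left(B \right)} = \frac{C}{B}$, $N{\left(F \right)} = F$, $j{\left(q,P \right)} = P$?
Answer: $1313$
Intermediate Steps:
$s{\left(B \right)} = 0$ ($s{\left(B \right)} = \frac{0}{B} = 0$)
$\left(\left(1 s{\left(4 \right)} + N{\left(6 \right)}\right) + \left(j{\left(-3,-4 - -5 \right)} \left(\left(-1\right) \left(-3\right)\right) + 4\right)\right) 101 = \left(\left(1 \cdot 0 + 6\right) + \left(\left(-4 - -5\right) \left(\left(-1\right) \left(-3\right)\right) + 4\right)\right) 101 = \left(\left(0 + 6\right) + \left(\left(-4 + 5\right) 3 + 4\right)\right) 101 = \left(6 + \left(1 \cdot 3 + 4\right)\right) 101 = \left(6 + \left(3 + 4\right)\right) 101 = \left(6 + 7\right) 101 = 13 \cdot 101 = 1313$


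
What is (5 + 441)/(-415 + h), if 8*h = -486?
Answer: -1784/1903 ≈ -0.93747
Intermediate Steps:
h = -243/4 (h = (⅛)*(-486) = -243/4 ≈ -60.750)
(5 + 441)/(-415 + h) = (5 + 441)/(-415 - 243/4) = 446/(-1903/4) = 446*(-4/1903) = -1784/1903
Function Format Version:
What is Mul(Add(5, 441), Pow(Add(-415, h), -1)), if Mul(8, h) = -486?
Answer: Rational(-1784, 1903) ≈ -0.93747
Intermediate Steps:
h = Rational(-243, 4) (h = Mul(Rational(1, 8), -486) = Rational(-243, 4) ≈ -60.750)
Mul(Add(5, 441), Pow(Add(-415, h), -1)) = Mul(Add(5, 441), Pow(Add(-415, Rational(-243, 4)), -1)) = Mul(446, Pow(Rational(-1903, 4), -1)) = Mul(446, Rational(-4, 1903)) = Rational(-1784, 1903)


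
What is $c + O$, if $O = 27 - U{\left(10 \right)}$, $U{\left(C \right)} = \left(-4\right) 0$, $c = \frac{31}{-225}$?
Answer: $\frac{6044}{225} \approx 26.862$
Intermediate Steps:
$c = - \frac{31}{225}$ ($c = 31 \left(- \frac{1}{225}\right) = - \frac{31}{225} \approx -0.13778$)
$U{\left(C \right)} = 0$
$O = 27$ ($O = 27 - 0 = 27 + 0 = 27$)
$c + O = - \frac{31}{225} + 27 = \frac{6044}{225}$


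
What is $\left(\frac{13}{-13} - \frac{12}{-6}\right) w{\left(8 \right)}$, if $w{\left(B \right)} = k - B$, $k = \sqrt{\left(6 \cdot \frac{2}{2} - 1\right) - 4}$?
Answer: $-7$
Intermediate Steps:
$k = 1$ ($k = \sqrt{\left(6 \cdot 2 \cdot \frac{1}{2} - 1\right) - 4} = \sqrt{\left(6 \cdot 1 - 1\right) - 4} = \sqrt{\left(6 - 1\right) - 4} = \sqrt{5 - 4} = \sqrt{1} = 1$)
$w{\left(B \right)} = 1 - B$
$\left(\frac{13}{-13} - \frac{12}{-6}\right) w{\left(8 \right)} = \left(\frac{13}{-13} - \frac{12}{-6}\right) \left(1 - 8\right) = \left(13 \left(- \frac{1}{13}\right) - -2\right) \left(1 - 8\right) = \left(-1 + 2\right) \left(-7\right) = 1 \left(-7\right) = -7$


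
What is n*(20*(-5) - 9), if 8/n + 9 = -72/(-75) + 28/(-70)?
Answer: 21800/211 ≈ 103.32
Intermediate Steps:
n = -200/211 (n = 8/(-9 + (-72/(-75) + 28/(-70))) = 8/(-9 + (-72*(-1/75) + 28*(-1/70))) = 8/(-9 + (24/25 - 2/5)) = 8/(-9 + 14/25) = 8/(-211/25) = 8*(-25/211) = -200/211 ≈ -0.94787)
n*(20*(-5) - 9) = -200*(20*(-5) - 9)/211 = -200*(-100 - 9)/211 = -200/211*(-109) = 21800/211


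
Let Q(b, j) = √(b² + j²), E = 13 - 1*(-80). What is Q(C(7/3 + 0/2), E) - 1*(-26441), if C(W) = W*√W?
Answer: 26441 + √701598/9 ≈ 26534.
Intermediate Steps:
E = 93 (E = 13 + 80 = 93)
C(W) = W^(3/2)
Q(C(7/3 + 0/2), E) - 1*(-26441) = √(((7/3 + 0/2)^(3/2))² + 93²) - 1*(-26441) = √(((7*(⅓) + 0*(½))^(3/2))² + 8649) + 26441 = √(((7/3 + 0)^(3/2))² + 8649) + 26441 = √(((7/3)^(3/2))² + 8649) + 26441 = √((7*√21/9)² + 8649) + 26441 = √(343/27 + 8649) + 26441 = √(233866/27) + 26441 = √701598/9 + 26441 = 26441 + √701598/9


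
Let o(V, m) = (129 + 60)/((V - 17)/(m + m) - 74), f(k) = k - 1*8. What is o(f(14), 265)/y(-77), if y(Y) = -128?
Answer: 1855/92992 ≈ 0.019948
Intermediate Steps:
f(k) = -8 + k (f(k) = k - 8 = -8 + k)
o(V, m) = 189/(-74 + (-17 + V)/(2*m)) (o(V, m) = 189/((-17 + V)/((2*m)) - 74) = 189/((-17 + V)*(1/(2*m)) - 74) = 189/((-17 + V)/(2*m) - 74) = 189/(-74 + (-17 + V)/(2*m)))
o(f(14), 265)/y(-77) = -378*265/(17 - (-8 + 14) + 148*265)/(-128) = -378*265/(17 - 1*6 + 39220)*(-1/128) = -378*265/(17 - 6 + 39220)*(-1/128) = -378*265/39231*(-1/128) = -378*265*1/39231*(-1/128) = -3710/1453*(-1/128) = 1855/92992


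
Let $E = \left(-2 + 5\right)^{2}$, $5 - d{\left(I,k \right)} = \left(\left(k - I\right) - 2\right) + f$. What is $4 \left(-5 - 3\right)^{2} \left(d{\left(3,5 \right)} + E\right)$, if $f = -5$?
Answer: $4864$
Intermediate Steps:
$d{\left(I,k \right)} = 12 + I - k$ ($d{\left(I,k \right)} = 5 - \left(\left(\left(k - I\right) - 2\right) - 5\right) = 5 - \left(\left(-2 + k - I\right) - 5\right) = 5 - \left(-7 + k - I\right) = 5 + \left(7 + I - k\right) = 12 + I - k$)
$E = 9$ ($E = 3^{2} = 9$)
$4 \left(-5 - 3\right)^{2} \left(d{\left(3,5 \right)} + E\right) = 4 \left(-5 - 3\right)^{2} \left(\left(12 + 3 - 5\right) + 9\right) = 4 \left(-8\right)^{2} \left(\left(12 + 3 - 5\right) + 9\right) = 4 \cdot 64 \left(10 + 9\right) = 256 \cdot 19 = 4864$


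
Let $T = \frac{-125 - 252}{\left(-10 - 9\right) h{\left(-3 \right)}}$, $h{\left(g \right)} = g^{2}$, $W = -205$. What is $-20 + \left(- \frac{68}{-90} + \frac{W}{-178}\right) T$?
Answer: $- \frac{21634771}{1369710} \approx -15.795$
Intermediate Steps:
$T = \frac{377}{171}$ ($T = \frac{-125 - 252}{\left(-10 - 9\right) \left(-3\right)^{2}} = \frac{-125 - 252}{\left(-19\right) 9} = - \frac{377}{-171} = \left(-377\right) \left(- \frac{1}{171}\right) = \frac{377}{171} \approx 2.2047$)
$-20 + \left(- \frac{68}{-90} + \frac{W}{-178}\right) T = -20 + \left(- \frac{68}{-90} - \frac{205}{-178}\right) \frac{377}{171} = -20 + \left(\left(-68\right) \left(- \frac{1}{90}\right) - - \frac{205}{178}\right) \frac{377}{171} = -20 + \left(\frac{34}{45} + \frac{205}{178}\right) \frac{377}{171} = -20 + \frac{15277}{8010} \cdot \frac{377}{171} = -20 + \frac{5759429}{1369710} = - \frac{21634771}{1369710}$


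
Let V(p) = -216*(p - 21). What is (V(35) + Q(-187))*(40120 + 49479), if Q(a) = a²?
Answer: 2862240055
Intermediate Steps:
V(p) = 4536 - 216*p (V(p) = -216*(-21 + p) = 4536 - 216*p)
(V(35) + Q(-187))*(40120 + 49479) = ((4536 - 216*35) + (-187)²)*(40120 + 49479) = ((4536 - 7560) + 34969)*89599 = (-3024 + 34969)*89599 = 31945*89599 = 2862240055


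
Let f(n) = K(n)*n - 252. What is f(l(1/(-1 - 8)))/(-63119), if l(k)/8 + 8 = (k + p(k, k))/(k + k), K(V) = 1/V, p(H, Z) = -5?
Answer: 251/63119 ≈ 0.0039766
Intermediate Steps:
l(k) = -64 + 4*(-5 + k)/k (l(k) = -64 + 8*((k - 5)/(k + k)) = -64 + 8*((-5 + k)/((2*k))) = -64 + 8*((-5 + k)*(1/(2*k))) = -64 + 8*((-5 + k)/(2*k)) = -64 + 4*(-5 + k)/k)
f(n) = -251 (f(n) = n/n - 252 = 1 - 252 = -251)
f(l(1/(-1 - 8)))/(-63119) = -251/(-63119) = -251*(-1/63119) = 251/63119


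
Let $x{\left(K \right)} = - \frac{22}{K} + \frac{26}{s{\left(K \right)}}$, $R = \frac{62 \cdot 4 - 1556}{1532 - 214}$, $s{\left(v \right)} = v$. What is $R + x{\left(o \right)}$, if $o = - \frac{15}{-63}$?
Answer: $\frac{52086}{3295} \approx 15.808$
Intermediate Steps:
$R = - \frac{654}{659}$ ($R = \frac{248 - 1556}{1318} = \left(-1308\right) \frac{1}{1318} = - \frac{654}{659} \approx -0.99241$)
$o = \frac{5}{21}$ ($o = \left(-15\right) \left(- \frac{1}{63}\right) = \frac{5}{21} \approx 0.2381$)
$x{\left(K \right)} = \frac{4}{K}$ ($x{\left(K \right)} = - \frac{22}{K} + \frac{26}{K} = \frac{4}{K}$)
$R + x{\left(o \right)} = - \frac{654}{659} + \frac{4}{\frac{5}{21}} = - \frac{654}{659} + 4 \cdot \frac{21}{5} = - \frac{654}{659} + \frac{84}{5} = \frac{52086}{3295}$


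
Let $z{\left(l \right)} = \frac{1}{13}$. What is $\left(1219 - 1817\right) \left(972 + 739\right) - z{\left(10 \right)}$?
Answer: $- \frac{13301315}{13} \approx -1.0232 \cdot 10^{6}$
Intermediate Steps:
$z{\left(l \right)} = \frac{1}{13}$
$\left(1219 - 1817\right) \left(972 + 739\right) - z{\left(10 \right)} = \left(1219 - 1817\right) \left(972 + 739\right) - \frac{1}{13} = \left(-598\right) 1711 - \frac{1}{13} = -1023178 - \frac{1}{13} = - \frac{13301315}{13}$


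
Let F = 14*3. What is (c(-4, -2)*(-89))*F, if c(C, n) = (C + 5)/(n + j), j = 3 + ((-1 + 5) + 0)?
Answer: -3738/5 ≈ -747.60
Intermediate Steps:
j = 7 (j = 3 + (4 + 0) = 3 + 4 = 7)
c(C, n) = (5 + C)/(7 + n) (c(C, n) = (C + 5)/(n + 7) = (5 + C)/(7 + n))
F = 42
(c(-4, -2)*(-89))*F = (((5 - 4)/(7 - 2))*(-89))*42 = ((1/5)*(-89))*42 = (((⅕)*1)*(-89))*42 = ((⅕)*(-89))*42 = -89/5*42 = -3738/5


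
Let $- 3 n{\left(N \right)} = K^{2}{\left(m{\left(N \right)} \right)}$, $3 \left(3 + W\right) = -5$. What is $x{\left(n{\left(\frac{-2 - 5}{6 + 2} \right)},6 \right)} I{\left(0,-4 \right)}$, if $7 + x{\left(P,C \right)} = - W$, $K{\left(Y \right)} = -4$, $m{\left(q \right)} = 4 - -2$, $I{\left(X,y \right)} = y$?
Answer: $\frac{28}{3} \approx 9.3333$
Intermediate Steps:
$W = - \frac{14}{3}$ ($W = -3 + \frac{1}{3} \left(-5\right) = -3 - \frac{5}{3} = - \frac{14}{3} \approx -4.6667$)
$m{\left(q \right)} = 6$ ($m{\left(q \right)} = 4 + 2 = 6$)
$n{\left(N \right)} = - \frac{16}{3}$ ($n{\left(N \right)} = - \frac{\left(-4\right)^{2}}{3} = \left(- \frac{1}{3}\right) 16 = - \frac{16}{3}$)
$x{\left(P,C \right)} = - \frac{7}{3}$ ($x{\left(P,C \right)} = -7 - - \frac{14}{3} = -7 + \frac{14}{3} = - \frac{7}{3}$)
$x{\left(n{\left(\frac{-2 - 5}{6 + 2} \right)},6 \right)} I{\left(0,-4 \right)} = \left(- \frac{7}{3}\right) \left(-4\right) = \frac{28}{3}$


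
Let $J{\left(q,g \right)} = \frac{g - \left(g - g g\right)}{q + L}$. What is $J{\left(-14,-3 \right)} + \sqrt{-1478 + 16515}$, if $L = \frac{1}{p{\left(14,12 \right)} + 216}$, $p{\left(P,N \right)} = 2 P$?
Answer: $- \frac{2196}{3415} + \sqrt{15037} \approx 121.98$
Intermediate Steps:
$L = \frac{1}{244}$ ($L = \frac{1}{2 \cdot 14 + 216} = \frac{1}{28 + 216} = \frac{1}{244} \approx 0.0040984$)
$J{\left(q,g \right)} = \frac{g^{2}}{\frac{1}{244} + q}$ ($J{\left(q,g \right)} = \frac{g - \left(g - g g\right)}{q + \frac{1}{244}} = \frac{g + \left(g^{2} - g\right)}{\frac{1}{244} + q} = \frac{g^{2}}{\frac{1}{244} + q}$)
$J{\left(-14,-3 \right)} + \sqrt{-1478 + 16515} = \frac{244 \left(-3\right)^{2}}{1 + 244 \left(-14\right)} + \sqrt{-1478 + 16515} = 244 \cdot 9 \frac{1}{1 - 3416} + \sqrt{15037} = 244 \cdot 9 \frac{1}{-3415} + \sqrt{15037} = 244 \cdot 9 \left(- \frac{1}{3415}\right) + \sqrt{15037} = - \frac{2196}{3415} + \sqrt{15037}$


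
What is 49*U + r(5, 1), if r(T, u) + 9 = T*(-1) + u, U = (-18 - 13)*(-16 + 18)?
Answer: -3051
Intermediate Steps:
U = -62 (U = -31*2 = -62)
r(T, u) = -9 + u - T (r(T, u) = -9 + (T*(-1) + u) = -9 + (-T + u) = -9 + (u - T) = -9 + u - T)
49*U + r(5, 1) = 49*(-62) + (-9 + 1 - 1*5) = -3038 + (-9 + 1 - 5) = -3038 - 13 = -3051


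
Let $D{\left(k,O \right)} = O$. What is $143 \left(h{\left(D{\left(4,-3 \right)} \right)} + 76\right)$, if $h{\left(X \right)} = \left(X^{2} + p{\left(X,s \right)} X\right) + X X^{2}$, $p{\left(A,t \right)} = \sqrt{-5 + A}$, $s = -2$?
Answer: $8294 - 858 i \sqrt{2} \approx 8294.0 - 1213.4 i$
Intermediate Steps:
$h{\left(X \right)} = X^{2} + X^{3} + X \sqrt{-5 + X}$ ($h{\left(X \right)} = \left(X^{2} + \sqrt{-5 + X} X\right) + X X^{2} = \left(X^{2} + X \sqrt{-5 + X}\right) + X^{3} = X^{2} + X^{3} + X \sqrt{-5 + X}$)
$143 \left(h{\left(D{\left(4,-3 \right)} \right)} + 76\right) = 143 \left(- 3 \left(-3 + \left(-3\right)^{2} + \sqrt{-5 - 3}\right) + 76\right) = 143 \left(- 3 \left(-3 + 9 + \sqrt{-8}\right) + 76\right) = 143 \left(- 3 \left(-3 + 9 + 2 i \sqrt{2}\right) + 76\right) = 143 \left(- 3 \left(6 + 2 i \sqrt{2}\right) + 76\right) = 143 \left(\left(-18 - 6 i \sqrt{2}\right) + 76\right) = 143 \left(58 - 6 i \sqrt{2}\right) = 8294 - 858 i \sqrt{2}$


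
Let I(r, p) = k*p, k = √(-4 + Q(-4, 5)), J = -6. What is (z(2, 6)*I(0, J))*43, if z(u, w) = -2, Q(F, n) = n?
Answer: 516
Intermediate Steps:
k = 1 (k = √(-4 + 5) = √1 = 1)
I(r, p) = p (I(r, p) = 1*p = p)
(z(2, 6)*I(0, J))*43 = -2*(-6)*43 = 12*43 = 516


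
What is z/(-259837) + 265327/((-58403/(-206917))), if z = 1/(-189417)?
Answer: 2702076043254960552314/2874452282328687 ≈ 9.4003e+5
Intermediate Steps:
z = -1/189417 ≈ -5.2794e-6
z/(-259837) + 265327/((-58403/(-206917))) = -1/189417/(-259837) + 265327/((-58403/(-206917))) = -1/189417*(-1/259837) + 265327/((-58403*(-1/206917))) = 1/49217545029 + 265327/(58403/206917) = 1/49217545029 + 265327*(206917/58403) = 1/49217545029 + 54900666859/58403 = 2702076043254960552314/2874452282328687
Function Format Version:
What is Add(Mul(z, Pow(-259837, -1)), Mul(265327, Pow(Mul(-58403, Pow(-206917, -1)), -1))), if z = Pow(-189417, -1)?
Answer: Rational(2702076043254960552314, 2874452282328687) ≈ 9.4003e+5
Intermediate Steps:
z = Rational(-1, 189417) ≈ -5.2794e-6
Add(Mul(z, Pow(-259837, -1)), Mul(265327, Pow(Mul(-58403, Pow(-206917, -1)), -1))) = Add(Mul(Rational(-1, 189417), Pow(-259837, -1)), Mul(265327, Pow(Mul(-58403, Pow(-206917, -1)), -1))) = Add(Mul(Rational(-1, 189417), Rational(-1, 259837)), Mul(265327, Pow(Mul(-58403, Rational(-1, 206917)), -1))) = Add(Rational(1, 49217545029), Mul(265327, Pow(Rational(58403, 206917), -1))) = Add(Rational(1, 49217545029), Mul(265327, Rational(206917, 58403))) = Add(Rational(1, 49217545029), Rational(54900666859, 58403)) = Rational(2702076043254960552314, 2874452282328687)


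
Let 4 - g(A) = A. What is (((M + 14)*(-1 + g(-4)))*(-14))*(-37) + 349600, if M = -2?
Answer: 393112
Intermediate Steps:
g(A) = 4 - A
(((M + 14)*(-1 + g(-4)))*(-14))*(-37) + 349600 = (((-2 + 14)*(-1 + (4 - 1*(-4))))*(-14))*(-37) + 349600 = ((12*(-1 + (4 + 4)))*(-14))*(-37) + 349600 = ((12*(-1 + 8))*(-14))*(-37) + 349600 = ((12*7)*(-14))*(-37) + 349600 = (84*(-14))*(-37) + 349600 = -1176*(-37) + 349600 = 43512 + 349600 = 393112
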